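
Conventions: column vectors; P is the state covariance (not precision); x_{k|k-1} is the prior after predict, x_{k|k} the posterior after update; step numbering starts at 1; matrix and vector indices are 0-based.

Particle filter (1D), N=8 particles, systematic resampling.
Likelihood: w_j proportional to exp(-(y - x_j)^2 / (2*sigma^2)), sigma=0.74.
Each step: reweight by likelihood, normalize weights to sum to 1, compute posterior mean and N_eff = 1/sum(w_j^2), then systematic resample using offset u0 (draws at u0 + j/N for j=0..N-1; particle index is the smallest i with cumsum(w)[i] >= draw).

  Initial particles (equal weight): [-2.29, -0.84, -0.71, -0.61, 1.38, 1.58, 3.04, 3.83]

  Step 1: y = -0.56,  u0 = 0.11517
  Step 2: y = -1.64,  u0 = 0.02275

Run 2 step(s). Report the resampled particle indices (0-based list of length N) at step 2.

resampled_idx = [0, 0, 1, 2, 3, 4, 5, 6]

step 1: w=[0.0215, 0.3082, 0.3243, 0.3303, 0.0107, 0.0051, 0.0000, 0.0000]  mean=-0.7172  Neff=3.2276  idx=[1, 1, 2, 2, 2, 3, 3, 4]
step 2: w=[0.1723, 0.1723, 0.1403, 0.1403, 0.1403, 0.1173, 0.1173, 0.0001]  mean=-0.7312  Neff=6.8544  idx=[0, 0, 1, 2, 3, 4, 5, 6]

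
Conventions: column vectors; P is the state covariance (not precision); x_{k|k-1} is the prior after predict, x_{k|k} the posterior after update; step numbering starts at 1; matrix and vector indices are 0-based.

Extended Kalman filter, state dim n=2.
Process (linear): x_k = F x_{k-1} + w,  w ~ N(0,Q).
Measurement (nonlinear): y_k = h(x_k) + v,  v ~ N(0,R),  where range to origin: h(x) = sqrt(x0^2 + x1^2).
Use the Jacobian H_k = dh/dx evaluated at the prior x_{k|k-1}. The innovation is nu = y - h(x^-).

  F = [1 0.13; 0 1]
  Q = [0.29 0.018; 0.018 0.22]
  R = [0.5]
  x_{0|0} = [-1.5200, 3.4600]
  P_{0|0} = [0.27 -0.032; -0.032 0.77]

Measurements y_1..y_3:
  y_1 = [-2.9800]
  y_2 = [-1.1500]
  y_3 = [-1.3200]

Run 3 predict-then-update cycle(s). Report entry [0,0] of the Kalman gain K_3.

K[0,0] = 0.5995

step 1: x^-=[-1.0702, 3.4600]  P^-=[0.5647 0.0861; 0.0861 0.9900]  H_jac=[-0.2955 0.9553]  S=[1.4043]  K=[-0.0603; 0.6554]  nu=[-6.6017]  x^+=[-0.6724, -0.8668]  P^+=[0.5596 0.1416; 0.1416 0.3868]
step 2: x^-=[-0.7851, -0.8668]  P^-=[0.8929 0.2098; 0.2098 0.6068]  H_jac=[-0.6713 -0.7412]  S=[1.4446]  K=[-0.5226; -0.4088]  nu=[-2.3195]  x^+=[0.4271, 0.0815]  P^+=[0.4984 -0.0988; -0.0988 0.3653]
step 3: x^-=[0.4377, 0.0815]  P^-=[0.7688 -0.0333; -0.0333 0.5853]  H_jac=[0.9831 0.1831]  S=[1.2507]  K=[0.5995; 0.0595]  nu=[-1.7652]  x^+=[-0.6205, -0.0235]  P^+=[0.3194 -0.0779; -0.0779 0.5809]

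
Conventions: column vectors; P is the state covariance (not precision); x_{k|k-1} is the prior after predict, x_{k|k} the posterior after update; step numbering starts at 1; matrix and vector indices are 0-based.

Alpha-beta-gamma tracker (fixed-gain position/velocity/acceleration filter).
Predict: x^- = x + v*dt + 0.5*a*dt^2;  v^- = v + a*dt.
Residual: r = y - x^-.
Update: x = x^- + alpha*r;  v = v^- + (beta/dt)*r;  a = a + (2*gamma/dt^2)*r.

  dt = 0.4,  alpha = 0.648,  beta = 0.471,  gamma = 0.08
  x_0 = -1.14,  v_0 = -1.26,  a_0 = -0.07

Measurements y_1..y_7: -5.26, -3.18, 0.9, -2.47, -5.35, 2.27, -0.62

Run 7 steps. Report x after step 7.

step 1: x_pred=-1.6496  r=-3.6104  x^+=-3.9891  v^+=-5.5392  a^+=-3.6804
step 2: x_pred=-6.4993  r=3.3193  x^+=-4.3484  v^+=-3.1030  a^+=-0.3611
step 3: x_pred=-5.6185  r=6.5185  x^+=-1.3945  v^+=4.4281  a^+=6.1573
step 4: x_pred=0.8693  r=-3.3393  x^+=-1.2946  v^+=2.9590  a^+=2.8180
step 5: x_pred=0.1145  r=-5.4645  x^+=-3.4265  v^+=-2.3482  a^+=-2.6464
step 6: x_pred=-4.5775  r=6.8475  x^+=-0.1403  v^+=4.6561  a^+=4.2011
step 7: x_pred=2.0582  r=-2.6782  x^+=0.3227  v^+=3.1830  a^+=1.5229

x_post = 0.3227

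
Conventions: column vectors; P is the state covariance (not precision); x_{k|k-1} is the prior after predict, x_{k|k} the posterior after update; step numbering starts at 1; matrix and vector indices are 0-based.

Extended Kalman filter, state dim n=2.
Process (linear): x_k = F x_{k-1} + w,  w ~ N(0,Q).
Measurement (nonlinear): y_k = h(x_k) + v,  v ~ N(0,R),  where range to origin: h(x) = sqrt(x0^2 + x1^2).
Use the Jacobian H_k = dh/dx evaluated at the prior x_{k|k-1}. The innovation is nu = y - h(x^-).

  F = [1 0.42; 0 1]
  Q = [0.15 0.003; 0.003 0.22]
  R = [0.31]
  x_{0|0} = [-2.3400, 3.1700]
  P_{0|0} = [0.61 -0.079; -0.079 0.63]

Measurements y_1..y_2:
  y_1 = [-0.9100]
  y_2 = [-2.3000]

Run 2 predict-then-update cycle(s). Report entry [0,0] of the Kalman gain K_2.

K[0,0] = -0.8200

step 1: x^-=[-1.0086, 3.1700]  P^-=[0.8048 0.1886; 0.1886 0.8500]  H_jac=[-0.3032 0.9529]  S=[1.0469]  K=[-0.0614; 0.7191]  nu=[-4.2366]  x^+=[-0.7485, 0.1234]  P^+=[0.8008 0.2348; 0.2348 0.3086]
step 2: x^-=[-0.6966, 0.1234]  P^-=[1.2025 0.3675; 0.3675 0.5286]  H_jac=[-0.9847 0.1745]  S=[1.3658]  K=[-0.8200; -0.1974]  nu=[-3.0075]  x^+=[1.7696, 0.7171]  P^+=[0.2841 0.1464; 0.1464 0.4754]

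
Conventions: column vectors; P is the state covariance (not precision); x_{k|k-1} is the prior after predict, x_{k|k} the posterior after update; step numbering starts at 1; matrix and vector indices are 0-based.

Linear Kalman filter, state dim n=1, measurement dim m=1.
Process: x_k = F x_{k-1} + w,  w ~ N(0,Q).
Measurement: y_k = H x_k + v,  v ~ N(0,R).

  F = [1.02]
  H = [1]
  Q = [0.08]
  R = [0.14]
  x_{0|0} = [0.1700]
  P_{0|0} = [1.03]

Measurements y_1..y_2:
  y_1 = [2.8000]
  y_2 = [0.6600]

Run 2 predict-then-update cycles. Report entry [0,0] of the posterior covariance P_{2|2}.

step 1: x^-=[0.1734]  P^-=[1.1516]  S=[1.2916]  K=[0.8916]  nu=[2.6266]  x^+=[2.5153]  P^+=[0.1248]
step 2: x^-=[2.5656]  P^-=[0.2099]  S=[0.3499]  K=[0.5998]  nu=[-1.9056]  x^+=[1.4225]  P^+=[0.0840]

P_post[0,0] = 0.0840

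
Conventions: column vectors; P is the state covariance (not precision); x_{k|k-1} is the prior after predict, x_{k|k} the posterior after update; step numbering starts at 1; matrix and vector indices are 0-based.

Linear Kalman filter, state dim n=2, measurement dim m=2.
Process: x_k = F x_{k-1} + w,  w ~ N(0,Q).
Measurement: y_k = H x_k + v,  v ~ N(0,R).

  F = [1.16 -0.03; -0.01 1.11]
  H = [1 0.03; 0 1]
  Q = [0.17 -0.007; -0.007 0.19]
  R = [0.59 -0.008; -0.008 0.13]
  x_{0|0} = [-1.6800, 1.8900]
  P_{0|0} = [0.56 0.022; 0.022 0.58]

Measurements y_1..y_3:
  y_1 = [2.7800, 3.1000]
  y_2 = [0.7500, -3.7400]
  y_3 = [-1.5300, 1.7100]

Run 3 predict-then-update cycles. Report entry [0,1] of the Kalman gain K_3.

step 1: x^-=[-2.0055, 2.1147]  P^-=[0.9225 -0.0045; -0.0045 0.9042]  S=[1.5131 0.0146; 0.0146 1.0342]  K=[0.6097 -0.0130; 0.0065 0.8742]  nu=[4.7221, 0.9853]  x^+=[0.8610, 3.0068]  P^+=[0.3600 -0.0066; -0.0066 0.1136]
step 2: x^-=[0.9085, 3.3289]  P^-=[0.6550 -0.0234; -0.0234 0.3301]  S=[1.2439 -0.0215; -0.0215 0.4601]  K=[0.5256 -0.0263; 0.0015 0.7176]  nu=[-0.2584, -7.0689]  x^+=[0.9587, -1.7438]  P^+=[0.3105 -0.0076; -0.0076 0.0933]
step 3: x^-=[1.1644, -1.9452]  P^-=[0.5885 -0.0235; -0.0235 0.3051]  S=[1.1773 -0.0224; -0.0224 0.4351]  K=[0.4987 -0.0284; 0.0011 0.7013]  nu=[-2.6361, 3.6552]  x^+=[-0.2541, 0.6152]  P^+=[0.2947 -0.0077; -0.0077 0.0912]

K[0,1] = -0.0284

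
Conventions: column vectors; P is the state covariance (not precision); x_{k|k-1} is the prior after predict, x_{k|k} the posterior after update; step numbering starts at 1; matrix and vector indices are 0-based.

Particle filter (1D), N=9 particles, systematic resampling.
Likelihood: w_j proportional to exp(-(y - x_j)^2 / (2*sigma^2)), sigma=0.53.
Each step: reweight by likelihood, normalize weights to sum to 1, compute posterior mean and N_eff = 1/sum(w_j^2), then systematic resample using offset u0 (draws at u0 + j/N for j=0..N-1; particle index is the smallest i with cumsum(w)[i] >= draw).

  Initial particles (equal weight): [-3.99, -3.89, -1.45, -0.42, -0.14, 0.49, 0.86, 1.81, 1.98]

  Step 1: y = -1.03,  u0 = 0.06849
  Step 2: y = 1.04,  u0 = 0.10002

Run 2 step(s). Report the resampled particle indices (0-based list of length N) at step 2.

step 1: w=[0.0000, 0.0000, 0.4843, 0.3418, 0.1619, 0.0109, 0.0011, 0.0000, 0.0000]  mean=-0.8622  Neff=2.6475  idx=[2, 2, 2, 2, 3, 3, 3, 4, 4]
step 2: w=[0.0001, 0.0001, 0.0001, 0.0001, 0.0956, 0.0956, 0.0956, 0.3564, 0.3564]  mean=-0.2207  Neff=3.5522  idx=[5, 6, 7, 7, 7, 8, 8, 8, 8]

resampled_idx = [5, 6, 7, 7, 7, 8, 8, 8, 8]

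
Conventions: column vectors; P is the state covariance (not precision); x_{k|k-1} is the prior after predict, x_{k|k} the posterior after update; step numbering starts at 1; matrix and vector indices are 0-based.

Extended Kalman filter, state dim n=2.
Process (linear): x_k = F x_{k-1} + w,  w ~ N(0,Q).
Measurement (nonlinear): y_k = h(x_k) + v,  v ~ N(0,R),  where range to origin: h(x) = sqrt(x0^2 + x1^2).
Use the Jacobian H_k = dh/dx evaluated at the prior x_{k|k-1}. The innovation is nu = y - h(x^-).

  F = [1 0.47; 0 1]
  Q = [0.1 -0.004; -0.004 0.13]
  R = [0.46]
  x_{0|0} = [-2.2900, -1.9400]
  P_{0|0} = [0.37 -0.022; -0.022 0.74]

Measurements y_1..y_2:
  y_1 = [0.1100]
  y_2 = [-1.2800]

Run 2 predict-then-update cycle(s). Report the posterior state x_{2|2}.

x_post = [-0.1033, 0.6105]

step 1: x^-=[-3.2018, -1.9400]  P^-=[0.6128 0.3218; 0.3218 0.8700]  H_jac=[-0.8553 -0.5182]  S=[1.4271]  K=[-0.4841; -0.5088]  nu=[-3.6337]  x^+=[-1.4428, -0.0913]  P^+=[0.2784 -0.0297; -0.0297 0.5006]
step 2: x^-=[-1.4857, -0.0913]  P^-=[0.4610 0.2016; 0.2016 0.6306]  H_jac=[-0.9981 -0.0613]  S=[0.9464]  K=[-0.4993; -0.2535]  nu=[-2.7685]  x^+=[-0.1033, 0.6105]  P^+=[0.2251 0.0818; 0.0818 0.5698]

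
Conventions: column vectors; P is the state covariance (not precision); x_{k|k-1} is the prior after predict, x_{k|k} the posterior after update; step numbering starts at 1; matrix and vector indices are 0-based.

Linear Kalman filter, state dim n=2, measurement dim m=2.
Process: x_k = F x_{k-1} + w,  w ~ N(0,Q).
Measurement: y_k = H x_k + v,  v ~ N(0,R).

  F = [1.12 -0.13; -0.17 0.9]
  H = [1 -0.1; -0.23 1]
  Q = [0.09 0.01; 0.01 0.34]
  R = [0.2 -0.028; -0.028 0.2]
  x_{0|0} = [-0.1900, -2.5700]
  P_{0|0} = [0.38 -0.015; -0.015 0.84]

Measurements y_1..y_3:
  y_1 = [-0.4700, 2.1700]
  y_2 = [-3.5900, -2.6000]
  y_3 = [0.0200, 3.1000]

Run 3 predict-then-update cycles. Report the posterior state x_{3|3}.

step 1: x^-=[0.1213, -2.2807]  P^-=[0.5852 -0.1761; -0.1761 1.0360]  S=[0.8308 -0.4463; -0.4463 1.3479]  K=[0.7320 0.0119; 0.1124 0.8358]  nu=[-0.8194, 4.4786]  x^+=[-0.4252, 1.3705]  P^+=[0.1477 0.0158; 0.0158 0.1677]
step 2: x^-=[-0.6544, 1.3058]  P^-=[0.2734 -0.0214; -0.0214 0.4752]  S=[0.4825 -0.1603; -0.1603 0.6995]  K=[0.5749 0.0112; 0.0922 0.7075]  nu=[-2.8050, -4.0563]  x^+=[-2.3127, -1.8228]  P^+=[0.1159 0.0128; 0.0128 0.1419]
step 3: x^-=[-2.3532, -1.2473]  P^-=[0.2341 -0.0155; -0.0155 0.4543]  S=[0.4417 -0.1431; -0.1431 0.6738]  K=[0.5371 0.0112; 0.0883 0.6983]  nu=[2.2485, 3.8061]  x^+=[-1.1030, 1.6091]  P^+=[0.1083 0.0121; 0.0121 0.1400]

x_post = [-1.1030, 1.6091]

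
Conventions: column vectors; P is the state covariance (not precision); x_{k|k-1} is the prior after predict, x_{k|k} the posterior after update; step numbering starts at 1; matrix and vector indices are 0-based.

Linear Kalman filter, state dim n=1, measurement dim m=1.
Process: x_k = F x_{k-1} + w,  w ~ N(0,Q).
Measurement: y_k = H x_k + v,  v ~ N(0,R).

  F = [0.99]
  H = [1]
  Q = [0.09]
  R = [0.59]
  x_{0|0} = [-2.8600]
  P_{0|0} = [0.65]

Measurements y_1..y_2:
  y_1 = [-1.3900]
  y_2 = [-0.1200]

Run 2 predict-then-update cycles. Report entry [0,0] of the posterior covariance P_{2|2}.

P_post[0,0] = 0.2416

step 1: x^-=[-2.8314]  P^-=[0.7271]  S=[1.3171]  K=[0.5520]  nu=[1.4414]  x^+=[-2.0357]  P^+=[0.3257]
step 2: x^-=[-2.0153]  P^-=[0.4092]  S=[0.9992]  K=[0.4095]  nu=[1.8953]  x^+=[-1.2391]  P^+=[0.2416]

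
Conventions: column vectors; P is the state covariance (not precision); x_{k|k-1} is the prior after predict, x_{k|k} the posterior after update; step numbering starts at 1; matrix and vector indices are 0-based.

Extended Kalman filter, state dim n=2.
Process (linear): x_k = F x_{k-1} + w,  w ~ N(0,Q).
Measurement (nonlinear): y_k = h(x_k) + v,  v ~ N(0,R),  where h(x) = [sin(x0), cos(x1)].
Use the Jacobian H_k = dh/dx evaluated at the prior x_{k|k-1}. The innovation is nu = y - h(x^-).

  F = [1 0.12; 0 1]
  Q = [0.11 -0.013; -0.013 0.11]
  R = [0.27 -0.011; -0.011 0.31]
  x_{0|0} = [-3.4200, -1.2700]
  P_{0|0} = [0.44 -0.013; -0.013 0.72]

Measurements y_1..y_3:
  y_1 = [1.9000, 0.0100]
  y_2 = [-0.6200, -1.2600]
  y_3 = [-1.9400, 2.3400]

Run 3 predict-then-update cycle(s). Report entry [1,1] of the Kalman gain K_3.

step 1: x^-=[-3.5724, -1.2700]  P^-=[0.5572 0.0604; 0.0604 0.8300]  H_jac=[-0.9086 0.0000; 0.0000 0.9551]  S=[0.7301 -0.0634; -0.0634 1.0671]  K=[-0.6924 0.0129; -0.0107 0.7422]  nu=[1.4824, -0.2863]  x^+=[-4.6025, -1.4983]  P^+=[0.2059 0.0122; 0.0122 0.2410]
step 2: x^-=[-4.7823, -1.4983]  P^-=[0.3223 0.0281; 0.0281 0.3510]  H_jac=[0.0699 0.0000; 0.0000 0.9974]  S=[0.2716 -0.0090; -0.0090 0.6592]  K=[0.0844 0.0437; 0.0249 0.5315]  nu=[-1.6176, -1.3324]  x^+=[-4.9770, -2.2468]  P^+=[0.3192 0.0126; 0.0126 0.1649]
step 3: x^-=[-5.2466, -2.2468]  P^-=[0.4346 0.0194; 0.0194 0.2749]  H_jac=[0.5092 0.0000; 0.0000 0.7801]  S=[0.3827 -0.0033; -0.0033 0.4773]  K=[0.5786 0.0357; 0.0297 0.4495]  nu=[-2.8007, 2.9657]  x^+=[-6.7610, -0.9968]  P^+=[0.3060 0.0060; 0.0060 0.1782]

K[1,1] = 0.4495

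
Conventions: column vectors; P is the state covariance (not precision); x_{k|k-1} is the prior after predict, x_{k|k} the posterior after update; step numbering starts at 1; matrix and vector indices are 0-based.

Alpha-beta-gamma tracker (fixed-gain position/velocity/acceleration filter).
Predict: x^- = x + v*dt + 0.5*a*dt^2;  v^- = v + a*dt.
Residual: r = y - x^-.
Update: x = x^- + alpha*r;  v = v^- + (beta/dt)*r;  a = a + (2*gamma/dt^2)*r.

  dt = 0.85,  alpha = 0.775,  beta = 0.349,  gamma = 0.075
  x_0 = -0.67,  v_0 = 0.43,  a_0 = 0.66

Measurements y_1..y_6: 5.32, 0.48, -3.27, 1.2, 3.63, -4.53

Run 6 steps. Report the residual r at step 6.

step 1: x_pred=-0.0661  r=5.3861  x^+=4.1081  v^+=3.2025  a^+=1.7782
step 2: x_pred=7.4726  r=-6.9926  x^+=2.0533  v^+=1.8429  a^+=0.3265
step 3: x_pred=3.7377  r=-7.0077  x^+=-1.6933  v^+=-0.7569  a^+=-1.1284
step 4: x_pred=-2.7443  r=3.9443  x^+=0.3125  v^+=-0.0966  a^+=-0.3095
step 5: x_pred=0.1186  r=3.5114  x^+=2.8399  v^+=1.0820  a^+=0.4195
step 6: x_pred=3.9112  r=-8.4412  x^+=-2.6307  v^+=-2.0273  a^+=-1.3330

resid = -8.4412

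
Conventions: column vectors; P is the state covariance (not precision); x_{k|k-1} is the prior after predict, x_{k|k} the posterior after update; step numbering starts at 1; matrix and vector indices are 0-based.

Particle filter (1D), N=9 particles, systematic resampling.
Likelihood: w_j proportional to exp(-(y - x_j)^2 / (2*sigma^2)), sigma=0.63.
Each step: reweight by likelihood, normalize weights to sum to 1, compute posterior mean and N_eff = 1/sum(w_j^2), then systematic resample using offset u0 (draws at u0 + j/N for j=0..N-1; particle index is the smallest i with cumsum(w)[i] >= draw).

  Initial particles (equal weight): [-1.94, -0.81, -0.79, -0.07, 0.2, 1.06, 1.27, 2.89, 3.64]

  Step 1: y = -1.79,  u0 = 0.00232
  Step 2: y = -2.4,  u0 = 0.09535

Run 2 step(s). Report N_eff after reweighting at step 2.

step 1: w=[0.6133, 0.1882, 0.1790, 0.0152, 0.0043, 0.0000, 0.0000, 0.0000, 0.0000]  mean=-1.4838  Neff=2.2530  idx=[0, 0, 0, 0, 0, 0, 1, 1, 2]
step 2: w=[0.1624, 0.1624, 0.1624, 0.1624, 0.1624, 0.1624, 0.0088, 0.0088, 0.0081]  mean=-1.9109  Neff=6.3112  idx=[0, 1, 1, 2, 3, 4, 4, 5, 7]

N_eff = 6.3112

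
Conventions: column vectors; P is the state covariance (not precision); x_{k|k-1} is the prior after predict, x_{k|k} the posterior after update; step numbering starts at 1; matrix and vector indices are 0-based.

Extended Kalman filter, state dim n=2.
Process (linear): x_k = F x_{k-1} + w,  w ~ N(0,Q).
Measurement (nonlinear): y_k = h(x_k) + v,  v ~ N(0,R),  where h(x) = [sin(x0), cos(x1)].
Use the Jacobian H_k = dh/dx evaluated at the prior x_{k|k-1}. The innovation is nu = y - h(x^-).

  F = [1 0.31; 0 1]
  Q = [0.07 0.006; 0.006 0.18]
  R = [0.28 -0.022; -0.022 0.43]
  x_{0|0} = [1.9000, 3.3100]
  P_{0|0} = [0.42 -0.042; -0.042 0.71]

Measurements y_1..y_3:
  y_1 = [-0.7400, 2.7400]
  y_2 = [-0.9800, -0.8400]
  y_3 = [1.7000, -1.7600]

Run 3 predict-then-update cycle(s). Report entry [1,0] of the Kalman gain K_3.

step 1: x^-=[2.9261, 3.3100]  P^-=[0.5322 0.1841; 0.1841 0.8900]  H_jac=[-0.9769 0.0000; 0.0000 0.1676]  S=[0.7879 -0.0521; -0.0521 0.4550]  K=[-0.6604 -0.0079; -0.2081 0.3040]  nu=[-0.9538, 3.7259]  x^+=[3.5267, 4.6412]  P^+=[0.1891 0.0665; 0.0665 0.8072]
step 2: x^-=[4.9655, 4.6412]  P^-=[0.3779 0.3227; 0.3227 0.9872]  H_jac=[0.2504 0.0000; 0.0000 0.9975]  S=[0.3037 0.0586; 0.0586 1.4122]  K=[0.2698 0.2168; 0.1326 0.6918]  nu=[-0.0119, -0.7689]  x^+=[4.7956, 4.1077]  P^+=[0.2826 0.0875; 0.0875 0.2953]
step 3: x^-=[6.0690, 4.1077]  P^-=[0.4352 0.1850; 0.1850 0.4753]  H_jac=[0.9772 0.0000; 0.0000 0.8227]  S=[0.6956 0.1268; 0.1268 0.7517]  K=[0.5927 0.1026; 0.1704 0.4915]  nu=[1.9125, -1.1915]  x^+=[7.0804, 3.8480]  P^+=[0.1675 0.0378; 0.0378 0.2523]

K[1,0] = 0.1704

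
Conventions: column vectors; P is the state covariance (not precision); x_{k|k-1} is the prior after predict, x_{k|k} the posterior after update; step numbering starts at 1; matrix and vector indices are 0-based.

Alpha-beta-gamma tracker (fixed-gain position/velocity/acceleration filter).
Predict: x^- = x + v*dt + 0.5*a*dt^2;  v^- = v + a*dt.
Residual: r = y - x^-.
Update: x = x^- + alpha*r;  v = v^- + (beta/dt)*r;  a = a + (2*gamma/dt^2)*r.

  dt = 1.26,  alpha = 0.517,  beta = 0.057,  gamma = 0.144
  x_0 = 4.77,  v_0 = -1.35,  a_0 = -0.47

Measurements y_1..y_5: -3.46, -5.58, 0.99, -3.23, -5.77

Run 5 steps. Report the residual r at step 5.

resid = 6.1337

step 1: x_pred=2.6959  r=-6.1559  x^+=-0.4867  v^+=-2.2207  a^+=-1.5867
step 2: x_pred=-4.5443  r=-1.0357  x^+=-5.0798  v^+=-4.2668  a^+=-1.7746
step 3: x_pred=-11.8646  r=12.8546  x^+=-5.2188  v^+=-5.9213  a^+=0.5573
step 4: x_pred=-12.2372  r=9.0072  x^+=-7.5805  v^+=-4.8116  a^+=2.1913
step 5: x_pred=-11.9037  r=6.1337  x^+=-8.7326  v^+=-1.7732  a^+=3.3039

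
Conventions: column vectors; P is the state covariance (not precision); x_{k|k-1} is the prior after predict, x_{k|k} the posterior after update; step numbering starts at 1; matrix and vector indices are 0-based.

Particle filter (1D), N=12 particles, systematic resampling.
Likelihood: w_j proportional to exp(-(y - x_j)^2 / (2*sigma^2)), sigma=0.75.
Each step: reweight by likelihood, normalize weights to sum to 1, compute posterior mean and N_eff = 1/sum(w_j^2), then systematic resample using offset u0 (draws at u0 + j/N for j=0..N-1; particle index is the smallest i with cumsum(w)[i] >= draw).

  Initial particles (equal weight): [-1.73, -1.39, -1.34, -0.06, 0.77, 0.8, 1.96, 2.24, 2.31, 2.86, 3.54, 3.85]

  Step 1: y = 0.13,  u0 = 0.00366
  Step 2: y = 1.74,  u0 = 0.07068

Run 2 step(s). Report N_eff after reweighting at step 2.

N_eff = 6.9751

step 1: w=[0.0168, 0.0468, 0.0534, 0.3533, 0.2535, 0.2448, 0.0186, 0.0070, 0.0053, 0.0005, 0.0000, 0.0000]  mean=0.2698  Neff=3.9259  idx=[0, 2, 3, 3, 3, 3, 4, 4, 4, 5, 5, 5]
step 2: w=[0.0000, 0.0001, 0.0194, 0.0194, 0.0194, 0.0194, 0.1498, 0.1498, 0.1498, 0.1576, 0.1576, 0.1576]  mean=0.7196  Neff=6.9751  idx=[5, 6, 7, 7, 8, 8, 9, 9, 10, 10, 11, 11]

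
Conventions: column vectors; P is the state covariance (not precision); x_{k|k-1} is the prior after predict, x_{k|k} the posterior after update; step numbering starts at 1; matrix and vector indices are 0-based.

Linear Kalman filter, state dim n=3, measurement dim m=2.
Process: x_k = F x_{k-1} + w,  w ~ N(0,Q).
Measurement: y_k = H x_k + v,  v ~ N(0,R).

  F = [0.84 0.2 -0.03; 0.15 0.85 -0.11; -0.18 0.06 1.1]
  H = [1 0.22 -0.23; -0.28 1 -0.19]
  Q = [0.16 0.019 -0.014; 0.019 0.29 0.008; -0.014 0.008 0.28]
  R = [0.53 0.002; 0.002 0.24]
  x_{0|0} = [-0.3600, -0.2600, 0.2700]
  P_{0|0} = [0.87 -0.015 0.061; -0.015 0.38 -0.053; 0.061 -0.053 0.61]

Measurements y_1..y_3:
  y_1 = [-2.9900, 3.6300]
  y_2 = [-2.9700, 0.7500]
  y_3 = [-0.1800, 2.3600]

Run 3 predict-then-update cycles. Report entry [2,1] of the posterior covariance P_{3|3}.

step 1: x^-=[-0.3625, -0.3047, 0.3462]  P^-=[0.7821 0.1807 -0.1162; 0.1807 0.5956 -0.1057; -0.1162 -0.1057 1.0168]  S=[1.5384 0.1713; 0.1713 0.8602]  K=[0.5663 -0.1317; 0.1486 0.6273; -0.2129 -0.2672]  nu=[-2.4808, 3.8990]  x^+=[-2.2807, 1.7726, -0.1675]  P^+=[0.2994 0.0648 0.0601; 0.0648 0.1912 0.1168; 0.0601 0.1168 0.8662]
step 2: x^-=[-1.5563, 1.1830, 0.3326]  P^-=[0.3971 0.1289 -0.0032; 0.1289 0.4380 0.0151; -0.0032 0.0151 1.3287]  S=[1.0752 0.1625; 0.1625 0.6788]  K=[0.4070 -0.0704; 0.1218 0.5587; -0.2402 -0.2907]  nu=[-1.5975, -0.8056]  x^+=[-2.1497, 0.5383, 0.9505]  P^+=[0.2249 0.0667 0.1045; 0.0667 0.1881 0.1844; 0.1045 0.1844 1.1865]
step 3: x^-=[-1.7266, 0.0305, 1.4648]  P^-=[0.3422 0.1140 0.0534; 0.1140 0.4244 0.0489; 0.0534 0.0489 1.7052]  S=[1.0036 0.1610; 0.1610 0.6760]  K=[0.3658 -0.0753; 0.1086 0.5409; -0.2683 -0.3652]  nu=[1.8768, 2.1243]  x^+=[-1.1999, 1.3835, 0.1856]  P^+=[0.2130 0.0711 0.1516; 0.0711 0.1958 0.2414; 0.1516 0.2414 1.5113]

P_post[2,1] = 0.2414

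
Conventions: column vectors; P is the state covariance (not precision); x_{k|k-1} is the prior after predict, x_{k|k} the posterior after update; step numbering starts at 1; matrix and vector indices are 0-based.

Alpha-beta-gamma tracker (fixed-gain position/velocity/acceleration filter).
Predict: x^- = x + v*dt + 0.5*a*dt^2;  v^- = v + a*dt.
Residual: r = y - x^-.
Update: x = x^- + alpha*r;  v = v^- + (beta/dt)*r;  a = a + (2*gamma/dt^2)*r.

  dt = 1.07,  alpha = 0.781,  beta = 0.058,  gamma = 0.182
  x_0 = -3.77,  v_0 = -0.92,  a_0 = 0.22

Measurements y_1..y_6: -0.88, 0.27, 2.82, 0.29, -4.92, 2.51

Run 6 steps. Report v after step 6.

v_post = 0.2144

step 1: x_pred=-4.6285  r=3.7485  x^+=-1.7009  v^+=-0.4814  a^+=1.4118
step 2: x_pred=-1.4079  r=1.6779  x^+=-0.0975  v^+=1.1201  a^+=1.9452
step 3: x_pred=2.2146  r=0.6054  x^+=2.6874  v^+=3.2343  a^+=2.1377
step 4: x_pred=7.3718  r=-7.0818  x^+=1.8409  v^+=5.1377  a^+=-0.1139
step 5: x_pred=7.2731  r=-12.1931  x^+=-2.2497  v^+=4.3550  a^+=-3.9904
step 6: x_pred=0.1258  r=2.3842  x^+=1.9879  v^+=0.2144  a^+=-3.2324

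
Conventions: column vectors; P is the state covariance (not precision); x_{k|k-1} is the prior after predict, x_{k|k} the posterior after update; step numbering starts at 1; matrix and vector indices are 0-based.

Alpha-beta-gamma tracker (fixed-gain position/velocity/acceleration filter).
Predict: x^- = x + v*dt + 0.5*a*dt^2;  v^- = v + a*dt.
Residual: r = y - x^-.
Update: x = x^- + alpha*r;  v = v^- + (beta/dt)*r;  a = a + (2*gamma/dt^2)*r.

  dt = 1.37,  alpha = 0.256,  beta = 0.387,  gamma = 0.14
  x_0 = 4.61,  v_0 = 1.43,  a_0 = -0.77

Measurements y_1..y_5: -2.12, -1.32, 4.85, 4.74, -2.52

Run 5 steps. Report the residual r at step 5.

step 1: x_pred=5.8465  r=-7.9665  x^+=3.8071  v^+=-1.8753  a^+=-1.9585
step 2: x_pred=-0.6000  r=-0.7200  x^+=-0.7843  v^+=-4.7618  a^+=-2.0659
step 3: x_pred=-9.2467  r=14.0967  x^+=-5.6379  v^+=-3.6100  a^+=0.0371
step 4: x_pred=-10.5487  r=15.2887  x^+=-6.6348  v^+=0.7597  a^+=2.3179
step 5: x_pred=-3.4189  r=0.8989  x^+=-3.1888  v^+=4.1891  a^+=2.4520

resid = 0.8989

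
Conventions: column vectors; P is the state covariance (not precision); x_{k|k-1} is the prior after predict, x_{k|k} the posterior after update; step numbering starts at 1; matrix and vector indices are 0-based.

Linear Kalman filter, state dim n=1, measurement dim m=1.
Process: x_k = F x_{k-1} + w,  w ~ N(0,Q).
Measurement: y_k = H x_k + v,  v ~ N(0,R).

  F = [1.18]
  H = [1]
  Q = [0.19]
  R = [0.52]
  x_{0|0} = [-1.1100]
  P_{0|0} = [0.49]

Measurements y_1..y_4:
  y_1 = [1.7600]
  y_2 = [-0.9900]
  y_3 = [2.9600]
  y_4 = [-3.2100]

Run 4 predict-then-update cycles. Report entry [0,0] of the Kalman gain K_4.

step 1: x^-=[-1.3098]  P^-=[0.8723]  S=[1.3923]  K=[0.6265]  nu=[3.0698]  x^+=[0.6135]  P^+=[0.3258]
step 2: x^-=[0.7239]  P^-=[0.6436]  S=[1.1636]  K=[0.5531]  nu=[-1.7139]  x^+=[-0.2241]  P^+=[0.2876]
step 3: x^-=[-0.2644]  P^-=[0.5905]  S=[1.1105]  K=[0.5317]  nu=[3.2244]  x^+=[1.4501]  P^+=[0.2765]
step 4: x^-=[1.7111]  P^-=[0.5750]  S=[1.0950]  K=[0.5251]  nu=[-4.9211]  x^+=[-0.8730]  P^+=[0.2731]

K[0,0] = 0.5251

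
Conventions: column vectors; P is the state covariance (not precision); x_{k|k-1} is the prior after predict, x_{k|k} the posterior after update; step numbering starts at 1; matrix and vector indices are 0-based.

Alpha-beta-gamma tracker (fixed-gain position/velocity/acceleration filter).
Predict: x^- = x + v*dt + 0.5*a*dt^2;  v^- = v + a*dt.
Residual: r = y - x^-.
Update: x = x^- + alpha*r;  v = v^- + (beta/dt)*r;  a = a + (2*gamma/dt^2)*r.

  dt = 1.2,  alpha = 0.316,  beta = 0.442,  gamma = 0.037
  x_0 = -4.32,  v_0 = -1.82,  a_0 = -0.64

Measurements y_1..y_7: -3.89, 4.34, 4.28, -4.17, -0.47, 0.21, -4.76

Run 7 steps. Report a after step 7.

step 1: x_pred=-6.9648  r=3.0748  x^+=-5.9932  v^+=-1.4554  a^+=-0.4820
step 2: x_pred=-8.0867  r=12.4267  x^+=-4.1599  v^+=2.5433  a^+=0.1566
step 3: x_pred=-0.9951  r=5.2751  x^+=0.6718  v^+=4.6743  a^+=0.4277
step 4: x_pred=6.5889  r=-10.7589  x^+=3.1891  v^+=1.2246  a^+=-0.1252
step 5: x_pred=4.5685  r=-5.0385  x^+=2.9763  v^+=-0.7814  a^+=-0.3841
step 6: x_pred=1.7620  r=-1.5520  x^+=1.2716  v^+=-1.8141  a^+=-0.4639
step 7: x_pred=-1.2393  r=-3.5207  x^+=-2.3518  v^+=-3.6675  a^+=-0.6448

a_post = -0.6448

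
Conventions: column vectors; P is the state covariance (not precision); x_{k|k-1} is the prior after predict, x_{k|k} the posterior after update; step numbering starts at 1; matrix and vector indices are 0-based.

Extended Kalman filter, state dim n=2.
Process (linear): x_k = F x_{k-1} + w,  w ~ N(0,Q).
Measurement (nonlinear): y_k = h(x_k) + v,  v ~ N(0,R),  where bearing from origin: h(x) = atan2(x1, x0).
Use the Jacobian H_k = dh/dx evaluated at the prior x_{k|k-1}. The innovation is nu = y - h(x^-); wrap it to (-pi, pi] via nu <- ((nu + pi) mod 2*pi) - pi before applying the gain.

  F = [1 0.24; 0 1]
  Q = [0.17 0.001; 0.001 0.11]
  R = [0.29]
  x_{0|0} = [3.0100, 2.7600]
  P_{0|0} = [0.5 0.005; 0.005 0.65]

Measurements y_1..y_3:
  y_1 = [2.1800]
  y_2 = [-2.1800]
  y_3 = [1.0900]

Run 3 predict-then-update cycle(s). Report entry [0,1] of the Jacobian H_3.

H_jac[0,1] = 0.1522

step 1: x^-=[3.6724, 2.7600]  P^-=[0.7098 0.1620; 0.1620 0.7600]  H_jac=[-0.1308 0.1740]  S=[0.3178]  K=[-0.2034; 0.3495]  nu=[1.5355]  x^+=[3.3600, 3.2967]  P^+=[0.6967 0.1846; 0.1846 0.7212]
step 2: x^-=[4.1512, 3.2967]  P^-=[0.9968 0.3587; 0.3587 0.8312]  H_jac=[-0.1173 0.1477]  S=[0.3094]  K=[-0.2067; 0.2608]  nu=[-2.8512]  x^+=[4.7406, 2.5530]  P^+=[0.9836 0.3754; 0.3754 0.8101]
step 3: x^-=[5.3533, 2.5530]  P^-=[1.3805 0.5708; 0.5708 0.9201]  H_jac=[-0.0726 0.1522]  S=[0.3060]  K=[-0.0435; 0.3223]  nu=[0.6450]  x^+=[5.3252, 2.7608]  P^+=[1.3799 0.5751; 0.5751 0.8884]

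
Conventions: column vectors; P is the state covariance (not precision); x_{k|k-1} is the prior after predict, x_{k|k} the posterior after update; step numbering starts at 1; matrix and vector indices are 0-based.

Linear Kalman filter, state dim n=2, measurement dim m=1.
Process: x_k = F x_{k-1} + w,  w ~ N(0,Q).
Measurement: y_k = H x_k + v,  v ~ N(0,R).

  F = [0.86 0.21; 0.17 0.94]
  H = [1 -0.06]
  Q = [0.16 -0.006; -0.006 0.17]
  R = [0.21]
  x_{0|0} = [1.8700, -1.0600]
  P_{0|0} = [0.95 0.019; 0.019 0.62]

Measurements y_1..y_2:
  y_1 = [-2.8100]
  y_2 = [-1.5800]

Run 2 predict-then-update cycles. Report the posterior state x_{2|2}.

step 1: x^-=[1.3856, -0.6785]  P^-=[0.8968 0.2713; 0.2713 0.7514]  S=[1.0770]  K=[0.8176; 0.2101]  nu=[-4.2363]  x^+=[-2.0781, -1.5684]  P^+=[0.1769 0.0863; 0.0863 0.7038]
step 2: x^-=[-2.1165, -1.8276]  P^-=[0.3530 0.2317; 0.2317 0.8246]  S=[0.5382]  K=[0.6301; 0.3385]  nu=[0.4268]  x^+=[-1.8475, -1.6831]  P^+=[0.1393 0.1169; 0.1169 0.7629]

x_post = [-1.8475, -1.6831]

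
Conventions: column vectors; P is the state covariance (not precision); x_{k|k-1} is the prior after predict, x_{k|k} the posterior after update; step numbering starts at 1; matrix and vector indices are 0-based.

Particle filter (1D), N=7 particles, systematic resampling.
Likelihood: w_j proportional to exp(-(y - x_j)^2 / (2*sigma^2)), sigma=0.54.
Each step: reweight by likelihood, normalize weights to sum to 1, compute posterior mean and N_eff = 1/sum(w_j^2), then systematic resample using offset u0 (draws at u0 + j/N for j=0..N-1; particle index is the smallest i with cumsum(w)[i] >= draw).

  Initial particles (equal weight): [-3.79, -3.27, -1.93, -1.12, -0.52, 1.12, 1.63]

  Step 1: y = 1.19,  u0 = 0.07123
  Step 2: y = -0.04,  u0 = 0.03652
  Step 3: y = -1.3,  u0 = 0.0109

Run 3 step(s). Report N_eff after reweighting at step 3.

N_eff = 7.0000

step 1: w=[0.0000, 0.0000, 0.0000, 0.0001, 0.0039, 0.5779, 0.4182]  mean=1.3268  Neff=1.9652  idx=[5, 5, 5, 5, 6, 6, 6]
step 2: w=[0.2352, 0.2352, 0.2352, 0.2352, 0.0198, 0.0198, 0.0198]  mean=1.1503  Neff=4.4971  idx=[0, 0, 1, 1, 2, 3, 3]
step 3: w=[0.1429, 0.1429, 0.1429, 0.1429, 0.1429, 0.1429, 0.1429]  mean=1.1200  Neff=7.0000  idx=[0, 1, 2, 3, 4, 5, 6]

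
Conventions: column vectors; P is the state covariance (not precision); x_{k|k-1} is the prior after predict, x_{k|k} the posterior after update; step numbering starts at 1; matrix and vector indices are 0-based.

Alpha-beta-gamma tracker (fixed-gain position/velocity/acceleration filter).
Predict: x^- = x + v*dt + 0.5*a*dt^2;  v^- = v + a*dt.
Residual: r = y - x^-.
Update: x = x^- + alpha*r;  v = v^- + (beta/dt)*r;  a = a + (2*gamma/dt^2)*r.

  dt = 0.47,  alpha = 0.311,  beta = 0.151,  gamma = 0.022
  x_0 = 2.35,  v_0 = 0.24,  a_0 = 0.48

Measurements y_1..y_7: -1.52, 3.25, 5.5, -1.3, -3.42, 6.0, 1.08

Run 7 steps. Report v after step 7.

step 1: x_pred=2.5158  r=-4.0358  x^+=1.2607  v^+=-0.8310  a^+=-0.3239
step 2: x_pred=0.8343  r=2.4157  x^+=1.5856  v^+=-0.2071  a^+=0.1573
step 3: x_pred=1.5056  r=3.9944  x^+=2.7479  v^+=1.1501  a^+=0.9529
step 4: x_pred=3.3937  r=-4.6937  x^+=1.9339  v^+=0.0900  a^+=0.0180
step 5: x_pred=1.9782  r=-5.3982  x^+=0.2994  v^+=-1.6359  a^+=-1.0572
step 6: x_pred=-0.5863  r=6.5863  x^+=1.4621  v^+=-0.0168  a^+=0.2546
step 7: x_pred=1.4823  r=-0.4023  x^+=1.3572  v^+=-0.0263  a^+=0.1745

v_post = -0.0263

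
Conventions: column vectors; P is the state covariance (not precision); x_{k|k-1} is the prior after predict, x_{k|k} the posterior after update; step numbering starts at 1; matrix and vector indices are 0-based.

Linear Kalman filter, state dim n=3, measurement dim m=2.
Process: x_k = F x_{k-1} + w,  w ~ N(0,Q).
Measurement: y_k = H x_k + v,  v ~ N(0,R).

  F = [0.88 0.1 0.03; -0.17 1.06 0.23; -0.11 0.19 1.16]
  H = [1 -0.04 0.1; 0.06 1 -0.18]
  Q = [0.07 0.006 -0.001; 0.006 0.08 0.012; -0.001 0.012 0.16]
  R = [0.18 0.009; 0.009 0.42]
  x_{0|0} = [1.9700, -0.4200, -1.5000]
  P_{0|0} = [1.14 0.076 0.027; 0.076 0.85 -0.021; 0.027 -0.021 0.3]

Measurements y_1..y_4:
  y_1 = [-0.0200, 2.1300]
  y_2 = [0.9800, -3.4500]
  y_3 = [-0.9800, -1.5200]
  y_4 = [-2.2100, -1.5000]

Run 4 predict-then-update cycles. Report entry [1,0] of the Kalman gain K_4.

step 1: x^-=[1.6466, -1.1251, -2.0365]  P^-=[0.9763 0.0014 -0.0480; 0.0014 1.0441 0.2405; -0.0480 0.2405 0.5888]  S=[1.1522 0.0507; 0.0507 1.4014]  K=[0.8423 0.0185; -0.0457 0.7159; -0.0030 0.0940]  nu=[-1.5080, 2.7897]  x^+=[0.4280, 0.9410, -1.7696]  P^+=[0.1568 -0.0033 -0.0515; -0.0033 0.3268 0.1463; -0.0515 0.1463 0.5765]
step 2: x^-=[0.4176, 0.5177, -1.9211]  P^-=[0.1928 0.0160 -0.0250; 0.0160 0.5588 0.4328; -0.0250 0.4328 1.0272]  S=[0.3742 0.0464; 0.0464 0.8594]  K=[0.5055 0.0100; 0.0293 0.5591; 0.1267 0.2799]  nu=[0.7752, -4.3385]  x^+=[0.7662, -1.8853, -3.0372]  P^+=[0.0966 -0.0075 -0.0580; -0.0075 0.2883 0.2933; -0.0580 0.2933 0.9505]
step 3: x^-=[0.3946, -2.8272, -3.9656]  P^-=[0.1459 0.0264 0.0037; 0.0264 0.6073 0.7129; 0.0037 0.7129 1.5950]  S=[0.3358 0.0669; 0.0669 0.8259]  K=[0.4312 0.0069; 0.1045 0.5734; 0.3033 0.4913]  nu=[-1.0912, 0.5697]  x^+=[-0.0719, -2.6146, -4.0166]  P^+=[0.0831 -0.0085 -0.0573; -0.0085 0.3241 0.4546; -0.0573 0.4546 1.3449]
step 4: x^-=[-0.4452, -3.6830, -5.1482]  P^-=[0.1370 0.0430 0.0396; 0.0430 0.7469 1.0305; 0.0396 1.0305 2.1977]  S=[0.3364 0.0943; 0.0943 0.8719]  K=[0.4122 0.0060; 0.1692 0.6285; 0.4576 0.6814]  nu=[-1.3973, 1.2831]  x^+=[-1.0134, -3.1130, -4.9133]  P^+=[0.0793 -0.0083 -0.0541; -0.0083 0.3727 0.5930; -0.0541 0.5930 1.6636]

K[1,0] = 0.1692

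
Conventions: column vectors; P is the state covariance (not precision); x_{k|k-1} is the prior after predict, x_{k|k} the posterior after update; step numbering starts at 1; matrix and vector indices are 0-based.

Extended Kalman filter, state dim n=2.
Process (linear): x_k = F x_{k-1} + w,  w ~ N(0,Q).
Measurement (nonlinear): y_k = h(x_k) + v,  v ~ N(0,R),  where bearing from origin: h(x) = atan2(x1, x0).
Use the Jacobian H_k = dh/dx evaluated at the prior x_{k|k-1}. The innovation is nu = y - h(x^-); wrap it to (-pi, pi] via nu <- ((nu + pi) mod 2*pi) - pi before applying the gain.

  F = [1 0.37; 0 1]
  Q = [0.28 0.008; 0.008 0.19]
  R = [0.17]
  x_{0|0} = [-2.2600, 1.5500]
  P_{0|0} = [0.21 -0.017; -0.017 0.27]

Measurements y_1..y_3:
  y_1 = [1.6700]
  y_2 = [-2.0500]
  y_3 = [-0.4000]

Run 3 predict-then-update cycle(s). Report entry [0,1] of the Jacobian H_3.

step 1: x^-=[-1.6865, 1.5500]  P^-=[0.5144 0.0909; 0.0909 0.4600]  H_jac=[-0.2954 -0.3214]  S=[0.2797]  K=[-0.6478; -0.6247]  nu=[-0.7283]  x^+=[-1.2147, 2.0050]  P^+=[0.3970 -0.0223; -0.0223 0.3509]
step 2: x^-=[-0.4728, 2.0050]  P^-=[0.7086 0.1155; 0.1155 0.5409]  H_jac=[-0.4725 -0.1114]  S=[0.3471]  K=[-1.0017; -0.3309]  nu=[2.4308]  x^+=[-2.9078, 1.2005]  P^+=[0.3603 0.0005; 0.0005 0.5028]
step 3: x^-=[-2.4636, 1.2005]  P^-=[0.7095 0.1945; 0.1945 0.6928]  H_jac=[-0.1598 -0.3280]  S=[0.2831]  K=[-0.6261; -0.9127]  nu=[-3.0881]  x^+=[-0.5302, 4.0191]  P^+=[0.5986 0.0328; 0.0328 0.4570]

H_jac[0,1] = -0.3280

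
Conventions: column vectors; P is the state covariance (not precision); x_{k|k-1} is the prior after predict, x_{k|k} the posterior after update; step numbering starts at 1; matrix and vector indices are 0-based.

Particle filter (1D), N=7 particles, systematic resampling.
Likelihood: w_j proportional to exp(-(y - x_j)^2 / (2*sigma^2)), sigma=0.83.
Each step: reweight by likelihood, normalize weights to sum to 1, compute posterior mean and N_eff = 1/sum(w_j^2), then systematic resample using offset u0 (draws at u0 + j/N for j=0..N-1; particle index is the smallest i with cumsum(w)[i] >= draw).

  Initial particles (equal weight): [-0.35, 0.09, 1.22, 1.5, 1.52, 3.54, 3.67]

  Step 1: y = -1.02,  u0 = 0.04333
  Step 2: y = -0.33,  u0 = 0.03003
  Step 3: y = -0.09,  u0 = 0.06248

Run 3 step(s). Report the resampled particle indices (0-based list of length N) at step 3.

step 1: w=[0.6138, 0.3476, 0.0223, 0.0085, 0.0079, 0.0000, 0.0000]  mean=-0.1317  Neff=2.0074  idx=[0, 0, 0, 0, 1, 1, 1]
step 2: w=[0.1506, 0.1506, 0.1506, 0.1506, 0.1325, 0.1325, 0.1325]  mean=-0.1751  Neff=6.9727  idx=[0, 1, 2, 3, 3, 5, 6]
step 3: w=[0.1418, 0.1418, 0.1418, 0.1418, 0.1418, 0.1455, 0.1455]  mean=-0.2220  Neff=6.9991  idx=[0, 1, 2, 3, 4, 5, 6]

resampled_idx = [0, 1, 2, 3, 4, 5, 6]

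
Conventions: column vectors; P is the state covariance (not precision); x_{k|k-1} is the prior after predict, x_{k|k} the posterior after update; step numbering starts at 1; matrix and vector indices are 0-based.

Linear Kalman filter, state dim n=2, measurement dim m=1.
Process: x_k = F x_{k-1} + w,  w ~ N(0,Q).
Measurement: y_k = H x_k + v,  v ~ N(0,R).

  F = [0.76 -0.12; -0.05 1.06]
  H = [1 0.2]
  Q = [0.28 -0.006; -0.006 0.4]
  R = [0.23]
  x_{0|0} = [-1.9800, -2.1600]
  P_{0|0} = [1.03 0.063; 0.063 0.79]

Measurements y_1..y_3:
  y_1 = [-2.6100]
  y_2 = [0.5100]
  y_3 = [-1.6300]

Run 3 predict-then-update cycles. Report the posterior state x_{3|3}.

x_post = [-0.5777, -2.3553]

step 1: x^-=[-1.2456, -2.1906]  P^-=[0.8748 -0.0945; -0.0945 1.2835]  S=[1.1184]  K=[0.7653; 0.1450]  nu=[-0.9263]  x^+=[-1.9545, -2.3250]  P^+=[0.2198 -0.2186; -0.2186 1.2600]
step 2: x^-=[-1.2064, -2.3667]  P^-=[0.4650 -0.3521; -0.3521 1.8395]  S=[0.6277]  K=[0.6285; 0.0252]  nu=[2.1898]  x^+=[0.1699, -2.3115]  P^+=[0.2170 -0.3620; -0.3620 1.8391]
step 3: x^-=[0.4065, -2.4587]  P^-=[0.4978 -0.5420; -0.5420 2.5053]  S=[0.6113]  K=[0.6371; -0.0670]  nu=[-1.5448]  x^+=[-0.5777, -2.3553]  P^+=[0.2497 -0.5159; -0.5159 2.5026]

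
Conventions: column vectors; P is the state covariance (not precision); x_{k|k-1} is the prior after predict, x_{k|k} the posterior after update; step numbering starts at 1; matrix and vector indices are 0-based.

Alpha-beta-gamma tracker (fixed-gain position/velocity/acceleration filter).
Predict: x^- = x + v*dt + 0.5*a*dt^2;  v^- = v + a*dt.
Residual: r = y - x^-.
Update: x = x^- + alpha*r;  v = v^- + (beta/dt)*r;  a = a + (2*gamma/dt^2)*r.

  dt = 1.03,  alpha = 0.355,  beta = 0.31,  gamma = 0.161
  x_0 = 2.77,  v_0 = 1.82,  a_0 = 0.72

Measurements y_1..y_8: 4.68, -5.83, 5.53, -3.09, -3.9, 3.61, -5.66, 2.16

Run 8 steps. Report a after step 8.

step 1: x_pred=5.0265  r=-0.3465  x^+=4.9035  v^+=2.4573  a^+=0.6148
step 2: x_pred=7.7607  r=-13.5907  x^+=2.9360  v^+=-0.9998  a^+=-3.5102
step 3: x_pred=0.0442  r=5.4858  x^+=1.9917  v^+=-2.9642  a^+=-1.8451
step 4: x_pred=-2.0402  r=-1.0498  x^+=-2.4129  v^+=-5.1807  a^+=-2.1638
step 5: x_pred=-8.8967  r=4.9967  x^+=-7.1229  v^+=-5.9054  a^+=-0.6472
step 6: x_pred=-13.5488  r=17.1588  x^+=-7.4574  v^+=-1.4077  a^+=4.5608
step 7: x_pred=-6.4881  r=0.8281  x^+=-6.1941  v^+=3.5391  a^+=4.8121
step 8: x_pred=0.0038  r=2.1562  x^+=0.7692  v^+=9.1446  a^+=5.4666

a_post = 5.4666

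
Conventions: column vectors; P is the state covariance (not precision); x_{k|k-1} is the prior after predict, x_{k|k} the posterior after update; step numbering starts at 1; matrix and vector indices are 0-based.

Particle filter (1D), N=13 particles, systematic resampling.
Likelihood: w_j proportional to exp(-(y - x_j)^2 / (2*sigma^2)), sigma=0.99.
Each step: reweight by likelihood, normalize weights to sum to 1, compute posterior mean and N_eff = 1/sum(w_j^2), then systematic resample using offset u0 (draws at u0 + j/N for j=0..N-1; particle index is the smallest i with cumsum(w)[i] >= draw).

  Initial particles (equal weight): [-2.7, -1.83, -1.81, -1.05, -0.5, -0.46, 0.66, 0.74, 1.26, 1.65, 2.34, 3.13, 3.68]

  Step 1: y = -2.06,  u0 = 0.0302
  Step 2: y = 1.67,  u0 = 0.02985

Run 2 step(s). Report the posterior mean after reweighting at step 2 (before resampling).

step 1: w=[0.2052, 0.2462, 0.2450, 0.1503, 0.0731, 0.0685, 0.0058, 0.0046, 0.0009, 0.0002, 0.0000, 0.0000, 0.0000]  mean=-1.6653  Neff=5.1159  idx=[0, 0, 0, 1, 1, 1, 2, 2, 2, 3, 3, 4, 5]
step 2: w=[0.0002, 0.0002, 0.0002, 0.0078, 0.0078, 0.0078, 0.0084, 0.0084, 0.0084, 0.0928, 0.0928, 0.3658, 0.3994]  mean=-0.6517  Neff=3.2162  idx=[6, 9, 10, 11, 11, 11, 11, 11, 12, 12, 12, 12, 12]

post_mean = -0.6517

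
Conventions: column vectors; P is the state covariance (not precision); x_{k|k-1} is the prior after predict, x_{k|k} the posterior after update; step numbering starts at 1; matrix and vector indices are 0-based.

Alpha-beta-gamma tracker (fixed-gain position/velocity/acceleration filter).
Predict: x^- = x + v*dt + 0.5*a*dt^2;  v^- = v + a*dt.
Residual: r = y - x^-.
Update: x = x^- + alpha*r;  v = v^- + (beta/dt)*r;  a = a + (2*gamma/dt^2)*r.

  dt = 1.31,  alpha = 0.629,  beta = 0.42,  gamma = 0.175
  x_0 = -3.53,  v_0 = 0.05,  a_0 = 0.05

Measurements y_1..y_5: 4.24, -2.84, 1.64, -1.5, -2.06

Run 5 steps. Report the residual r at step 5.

resid = 0.0507

step 1: x_pred=-3.4216  r=7.6616  x^+=1.3975  v^+=2.5719  a^+=1.6126
step 2: x_pred=6.1504  r=-8.9904  x^+=0.4954  v^+=1.8020  a^+=-0.2210
step 3: x_pred=2.6664  r=-1.0264  x^+=2.0208  v^+=1.1834  a^+=-0.4303
step 4: x_pred=3.2017  r=-4.7017  x^+=0.2443  v^+=-0.8878  a^+=-1.3893
step 5: x_pred=-2.1107  r=0.0507  x^+=-2.0788  v^+=-2.6915  a^+=-1.3789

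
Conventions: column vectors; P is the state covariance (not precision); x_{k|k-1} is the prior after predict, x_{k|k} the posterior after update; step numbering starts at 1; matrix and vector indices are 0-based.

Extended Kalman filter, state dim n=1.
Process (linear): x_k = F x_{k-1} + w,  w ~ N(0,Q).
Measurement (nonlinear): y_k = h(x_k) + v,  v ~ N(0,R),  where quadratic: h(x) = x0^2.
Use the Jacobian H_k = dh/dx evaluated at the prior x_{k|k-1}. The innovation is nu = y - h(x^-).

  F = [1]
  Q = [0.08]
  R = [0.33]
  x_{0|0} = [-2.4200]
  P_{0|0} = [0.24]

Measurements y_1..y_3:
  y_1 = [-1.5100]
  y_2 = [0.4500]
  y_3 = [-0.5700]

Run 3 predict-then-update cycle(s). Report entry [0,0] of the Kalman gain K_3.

K[0,0] = -0.3084

step 1: x^-=[-2.4200]  P^-=[0.3200]  H_jac=[-4.8400]  S=[7.8262]  K=[-0.1979]  nu=[-7.3664]  x^+=[-0.9622]  P^+=[0.0135]
step 2: x^-=[-0.9622]  P^-=[0.0935]  H_jac=[-1.9244]  S=[0.6762]  K=[-0.2661]  nu=[-0.4758]  x^+=[-0.8356]  P^+=[0.0456]
step 3: x^-=[-0.8356]  P^-=[0.1256]  H_jac=[-1.6712]  S=[0.6809]  K=[-0.3084]  nu=[-1.2682]  x^+=[-0.4445]  P^+=[0.0609]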